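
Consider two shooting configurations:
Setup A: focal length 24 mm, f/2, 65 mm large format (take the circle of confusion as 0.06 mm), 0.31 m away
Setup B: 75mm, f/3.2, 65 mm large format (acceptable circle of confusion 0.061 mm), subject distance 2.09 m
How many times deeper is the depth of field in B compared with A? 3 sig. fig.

Setup A: H = 24²/(2×0.06) + 24 ≈ 4824.0 mm; DoF = Df − Dn = 329.641 − 292.568 ≈ 37.073 mm.
Setup B: H = 75²/(3.2×0.061) + 75 ≈ 28891.6 mm; DoF = Df − Dn = 2247.13 − 1953.41 ≈ 293.72 mm.
Ratio = 293.72 / 37.073 ≈ 7.92.

7.92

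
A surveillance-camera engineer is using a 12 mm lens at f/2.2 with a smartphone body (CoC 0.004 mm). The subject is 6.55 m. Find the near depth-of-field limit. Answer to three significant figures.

Hyperfocal distance H = f²/(N·c) + f = 12²/(2.2 × 0.004) + 12 = 144/0.0088 + 12 ≈ 16375.6 mm ≈ 16.38 m.
Near limit Dn = s·(H − f)/(H + s − 2f) = 6550 × (16375.6 − 12) / (16375.6 + 6550 − 2 × 12) = 6550 × 16363.6 / 22901.6 ≈ 4680.1 mm ≈ 4.68 m.

4.68 m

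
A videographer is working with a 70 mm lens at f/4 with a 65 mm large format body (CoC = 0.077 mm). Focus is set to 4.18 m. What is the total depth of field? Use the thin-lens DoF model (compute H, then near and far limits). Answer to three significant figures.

2.31 m

Hyperfocal distance H = f²/(N·c) + f = 70²/(4 × 0.077) + 70 = 4900/0.308 + 70 ≈ 15979.1 mm ≈ 15.98 m.
Near limit Dn = s·(H − f)/(H + s − 2f) = 4180 × (15979.1 − 70) / (15979.1 + 4180 − 2 × 70) = 4180 × 15909.1 / 20019.1 ≈ 3321.8 mm.
Far limit Df = s·(H − f)/(H − s) = 4180 × (15979.1 − 70) / (15979.1 − 4180) = 4180 × 15909.1 / 11799.1 ≈ 5636.0 mm.
Depth of field = Df − Dn = 5636.0 − 3321.8 ≈ 2314.2 mm ≈ 2.31 m.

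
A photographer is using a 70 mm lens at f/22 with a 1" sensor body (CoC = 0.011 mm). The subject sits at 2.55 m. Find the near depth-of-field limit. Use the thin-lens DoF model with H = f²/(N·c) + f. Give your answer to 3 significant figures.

Hyperfocal distance H = f²/(N·c) + f = 70²/(22 × 0.011) + 70 = 4900/0.242 + 70 ≈ 20317.9 mm ≈ 20.32 m.
Near limit Dn = s·(H − f)/(H + s − 2f) = 2550 × (20317.9 − 70) / (20317.9 + 2550 − 2 × 70) = 2550 × 20247.9 / 22727.9 ≈ 2271.8 mm ≈ 2.27 m.

2.27 m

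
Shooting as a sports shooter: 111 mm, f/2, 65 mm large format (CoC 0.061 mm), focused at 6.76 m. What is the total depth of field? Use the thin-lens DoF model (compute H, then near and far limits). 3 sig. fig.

Hyperfocal distance H = f²/(N·c) + f = 111²/(2 × 0.061) + 111 = 12321/0.122 + 111 ≈ 101102.8 mm ≈ 101.1 m.
Near limit Dn = s·(H − f)/(H + s − 2f) = 6760 × (101102.8 − 111) / (101102.8 + 6760 − 2 × 111) = 6760 × 100991.8 / 107640.8 ≈ 6342.43 mm.
Far limit Df = s·(H − f)/(H − s) = 6760 × (101102.8 − 111) / (101102.8 − 6760) = 6760 × 100991.8 / 94342.8 ≈ 7236.42 mm.
Depth of field = Df − Dn = 7236.42 − 6342.43 ≈ 893.99 mm ≈ 0.894 m.

0.894 m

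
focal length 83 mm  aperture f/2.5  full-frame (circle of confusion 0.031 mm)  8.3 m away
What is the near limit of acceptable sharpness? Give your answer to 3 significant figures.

Hyperfocal distance H = f²/(N·c) + f = 83²/(2.5 × 0.031) + 83 = 6889/0.0775 + 83 ≈ 88973.3 mm ≈ 88.97 m.
Near limit Dn = s·(H − f)/(H + s − 2f) = 8300 × (88973.3 − 83) / (88973.3 + 8300 − 2 × 83) = 8300 × 88890.3 / 97107.3 ≈ 7597.7 mm ≈ 7.60 m.

7.60 m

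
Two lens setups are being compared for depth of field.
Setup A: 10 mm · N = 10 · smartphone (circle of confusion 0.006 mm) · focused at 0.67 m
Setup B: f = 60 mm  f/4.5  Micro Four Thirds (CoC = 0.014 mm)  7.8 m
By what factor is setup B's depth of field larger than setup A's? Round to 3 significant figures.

Setup A: H = 10²/(10×0.006) + 10 ≈ 1676.7 mm; DoF = Df − Dn = 1109.27 − 479.94 ≈ 629.33 mm.
Setup B: H = 60²/(4.5×0.014) + 60 ≈ 57202.9 mm; DoF = Df − Dn = 9022.0 − 6869.5 ≈ 2152.5 mm.
Ratio = 2152.5 / 629.33 ≈ 3.42.

3.42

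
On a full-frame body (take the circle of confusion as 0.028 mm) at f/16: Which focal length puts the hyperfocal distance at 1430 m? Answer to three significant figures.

From H = f²/(N·c) + f, with f ≪ H: f ≈ √(H·N·c) = √(1430000 × 16 × 0.028) = √640640 ≈ 800.4 mm.
The +f correction barely moves this — solving exactly, f² + N·c·f − N·c·H = 0 ⇒ f = (−N·c + √((N·c)² + 4·N·c·H))/2 = (−0.448 + √2562560)/2 ≈ 800.18 mm, so f ≈ 800 mm.

800 mm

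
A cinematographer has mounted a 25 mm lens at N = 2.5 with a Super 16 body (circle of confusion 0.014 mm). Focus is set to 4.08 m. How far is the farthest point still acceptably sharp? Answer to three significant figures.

5.28 m

Hyperfocal distance H = f²/(N·c) + f = 25²/(2.5 × 0.014) + 25 = 625/0.035 + 25 ≈ 17882.1 mm ≈ 17.88 m.
Far limit Df = s·(H − f)/(H − s) = 4080 × (17882.1 − 25) / (17882.1 − 4080) = 4080 × 17857.1 / 13802.1 ≈ 5278.7 mm ≈ 5.28 m.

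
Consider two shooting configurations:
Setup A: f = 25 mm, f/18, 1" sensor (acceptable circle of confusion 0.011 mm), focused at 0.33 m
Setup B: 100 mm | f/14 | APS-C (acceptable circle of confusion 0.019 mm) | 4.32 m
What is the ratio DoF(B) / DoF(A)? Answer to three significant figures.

15.3

Setup A: H = 25²/(18×0.011) + 25 ≈ 3181.6 mm; DoF = Df − Dn = 365.296 − 300.924 ≈ 64.372 mm.
Setup B: H = 100²/(14×0.019) + 100 ≈ 37694.0 mm; DoF = Df − Dn = 4866.25 − 3884.01 ≈ 982.24 mm.
Ratio = 982.24 / 64.372 ≈ 15.3.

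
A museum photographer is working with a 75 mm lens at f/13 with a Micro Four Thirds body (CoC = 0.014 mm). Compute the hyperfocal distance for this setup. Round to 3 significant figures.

Hyperfocal distance H = f²/(N·c) + f = 75²/(13 × 0.014) + 75 = 5625/0.182 + 75 ≈ 30981.6 mm ≈ 31.0 m.

31.0 m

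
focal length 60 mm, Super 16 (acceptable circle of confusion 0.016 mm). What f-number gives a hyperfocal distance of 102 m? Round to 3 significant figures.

f/2.21

Rearrange H = f²/(N·c) + f for N: N = f² / ((H − f)·c).
N = 60² / ((102000 − 60) × 0.016) = 3600 / 1631 ≈ 2.21.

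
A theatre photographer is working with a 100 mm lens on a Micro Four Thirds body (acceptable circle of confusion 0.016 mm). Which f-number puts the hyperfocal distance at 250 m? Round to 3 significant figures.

f/2.50

Rearrange H = f²/(N·c) + f for N: N = f² / ((H − f)·c).
N = 100² / ((250000 − 100) × 0.016) = 10000 / 3998 ≈ 2.50.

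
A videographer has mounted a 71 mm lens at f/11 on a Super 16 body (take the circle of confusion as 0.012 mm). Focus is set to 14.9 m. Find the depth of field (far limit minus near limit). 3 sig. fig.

Hyperfocal distance H = f²/(N·c) + f = 71²/(11 × 0.012) + 71 = 5041/0.132 + 71 ≈ 38260.4 mm ≈ 38.26 m.
Near limit Dn = s·(H − f)/(H + s − 2f) = 14900 × (38260.4 − 71) / (38260.4 + 14900 − 2 × 71) = 14900 × 38189.4 / 53018.4 ≈ 10733 mm.
Far limit Df = s·(H − f)/(H − s) = 14900 × (38260.4 − 71) / (38260.4 − 14900) = 14900 × 38189.4 / 23360.4 ≈ 24358 mm.
Depth of field = Df − Dn = 24358 − 10733 ≈ 13625 mm ≈ 13.6 m.

13.6 m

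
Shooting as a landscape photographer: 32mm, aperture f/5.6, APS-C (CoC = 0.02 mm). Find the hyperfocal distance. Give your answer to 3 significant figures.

Hyperfocal distance H = f²/(N·c) + f = 32²/(5.6 × 0.02) + 32 = 1024/0.112 + 32 ≈ 9174.9 mm ≈ 9.17 m.

9.17 m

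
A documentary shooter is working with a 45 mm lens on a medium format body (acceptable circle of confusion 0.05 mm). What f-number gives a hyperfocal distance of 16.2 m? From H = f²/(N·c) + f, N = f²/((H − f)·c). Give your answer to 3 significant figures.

f/2.51

Rearrange H = f²/(N·c) + f for N: N = f² / ((H − f)·c).
N = 45² / ((16200 − 45) × 0.05) = 2025 / 807.8 ≈ 2.51.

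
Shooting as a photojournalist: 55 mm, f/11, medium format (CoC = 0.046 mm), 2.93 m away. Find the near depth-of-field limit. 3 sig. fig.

Hyperfocal distance H = f²/(N·c) + f = 55²/(11 × 0.046) + 55 = 3025/0.506 + 55 ≈ 6033.3 mm ≈ 6.033 m.
Near limit Dn = s·(H − f)/(H + s − 2f) = 2930 × (6033.3 − 55) / (6033.3 + 2930 − 2 × 55) = 2930 × 5978.3 / 8853.3 ≈ 1978.5 mm ≈ 1.98 m.

1.98 m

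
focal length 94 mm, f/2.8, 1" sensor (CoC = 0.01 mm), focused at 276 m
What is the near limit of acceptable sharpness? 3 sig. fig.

Hyperfocal distance H = f²/(N·c) + f = 94²/(2.8 × 0.01) + 94 = 8836/0.028 + 94 ≈ 315665.4 mm ≈ 315.7 m.
Near limit Dn = s·(H − f)/(H + s − 2f) = 276000 × (315665.4 − 94) / (315665.4 + 276000 − 2 × 94) = 276000 × 315571.4 / 591477.4 ≈ 147255 mm ≈ 147 m.

147 m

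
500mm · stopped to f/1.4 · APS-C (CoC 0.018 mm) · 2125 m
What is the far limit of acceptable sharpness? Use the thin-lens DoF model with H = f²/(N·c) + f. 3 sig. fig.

2700 m

Hyperfocal distance H = f²/(N·c) + f = 500²/(1.4 × 0.018) + 500 = 250000/0.0252 + 500 ≈ 9921134.9 mm ≈ 9921 m.
Far limit Df = s·(H − f)/(H − s) = 2125000 × (9921134.9 − 500) / (9921134.9 − 2125000) = 2125000 × 9920634.9 / 7796134.9 ≈ 2704077 mm ≈ 2700 m.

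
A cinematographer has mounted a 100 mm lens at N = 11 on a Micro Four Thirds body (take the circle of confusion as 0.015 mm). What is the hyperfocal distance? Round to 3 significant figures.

Hyperfocal distance H = f²/(N·c) + f = 100²/(11 × 0.015) + 100 = 10000/0.165 + 100 ≈ 60706.1 mm ≈ 60.7 m.

60.7 m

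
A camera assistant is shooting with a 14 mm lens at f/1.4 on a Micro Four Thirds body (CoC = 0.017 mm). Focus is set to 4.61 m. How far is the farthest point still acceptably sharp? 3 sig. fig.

Hyperfocal distance H = f²/(N·c) + f = 14²/(1.4 × 0.017) + 14 = 196/0.0238 + 14 ≈ 8249.3 mm ≈ 8.249 m.
Far limit Df = s·(H − f)/(H − s) = 4610 × (8249.3 − 14) / (8249.3 − 4610) = 4610 × 8235.3 / 3639.3 ≈ 10432 mm ≈ 10.4 m.

10.4 m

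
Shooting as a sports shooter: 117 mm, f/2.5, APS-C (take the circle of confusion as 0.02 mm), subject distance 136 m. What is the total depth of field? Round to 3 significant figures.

179 m

Hyperfocal distance H = f²/(N·c) + f = 117²/(2.5 × 0.02) + 117 = 13689/0.05 + 117 ≈ 273897.0 mm ≈ 273.9 m.
Near limit Dn = s·(H − f)/(H + s − 2f) = 136000 × (273897.0 − 117) / (273897.0 + 136000 − 2 × 117) = 136000 × 273780.0 / 409663.0 ≈ 90890 mm.
Far limit Df = s·(H − f)/(H − s) = 136000 × (273897.0 − 117) / (273897.0 − 136000) = 136000 × 273780.0 / 137897.0 ≈ 270014 mm.
Depth of field = Df − Dn = 270014 − 90890 ≈ 179124 mm ≈ 179 m.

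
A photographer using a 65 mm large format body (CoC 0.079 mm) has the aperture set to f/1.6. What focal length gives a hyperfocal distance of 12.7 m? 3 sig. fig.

40.0 mm

From H = f²/(N·c) + f, with f ≪ H: f ≈ √(H·N·c) = √(12700 × 1.6 × 0.079) = √1605.3 ≈ 40.07 mm.
Exact: f² + N·c·f − N·c·H = 0 ⇒ f = (−N·c + √((N·c)² + 4·N·c·H))/2 = (−0.1264 + √6421.1)/2 ≈ 40.003 mm ≈ 40.0 mm.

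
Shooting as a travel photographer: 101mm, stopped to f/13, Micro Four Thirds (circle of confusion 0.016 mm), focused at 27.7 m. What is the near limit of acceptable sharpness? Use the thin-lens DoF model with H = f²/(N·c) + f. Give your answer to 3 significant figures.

Hyperfocal distance H = f²/(N·c) + f = 101²/(13 × 0.016) + 101 = 10201/0.208 + 101 ≈ 49144.3 mm ≈ 49.14 m.
Near limit Dn = s·(H − f)/(H + s − 2f) = 27700 × (49144.3 − 101) / (49144.3 + 27700 − 2 × 101) = 27700 × 49043.3 / 76642.3 ≈ 17725 mm ≈ 17.7 m.

17.7 m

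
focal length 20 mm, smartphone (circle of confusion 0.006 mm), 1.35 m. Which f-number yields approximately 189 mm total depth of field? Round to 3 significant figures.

f/3.49

Write h = H − f = f²/(N·c). The thin-lens limits are Dn = s·h/(h + (s−f)) and Df = s·h/(h − (s−f)), so DoF = Df − Dn = 2·s·(s−f)·h / (h² − (s−f)²).
That is a quadratic in h: DoF·h² − 2·s·(s−f)·h − DoF·(s−f)² = 0 ⇒ h = (s−f)·(s + √(s² + DoF²)) / DoF = 1330 × (1350 + √(1350² + 189²)) / 189 = 1330 × (1350 + 1363.17) / 189 ≈ 19093 mm.
Then N = f²/(c·h) = 20² / (0.006 × 19093) = 400 / 114.56 ≈ 3.49.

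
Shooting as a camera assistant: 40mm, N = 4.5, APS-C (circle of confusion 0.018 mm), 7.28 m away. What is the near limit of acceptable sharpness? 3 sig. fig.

5.33 m

Hyperfocal distance H = f²/(N·c) + f = 40²/(4.5 × 0.018) + 40 = 1600/0.081 + 40 ≈ 19793.1 mm ≈ 19.79 m.
Near limit Dn = s·(H − f)/(H + s − 2f) = 7280 × (19793.1 − 40) / (19793.1 + 7280 − 2 × 40) = 7280 × 19753.1 / 26993.1 ≈ 5327.4 mm ≈ 5.33 m.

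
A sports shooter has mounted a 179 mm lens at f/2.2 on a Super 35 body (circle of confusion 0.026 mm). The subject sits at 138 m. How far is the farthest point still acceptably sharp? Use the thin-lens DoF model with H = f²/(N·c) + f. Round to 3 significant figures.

183 m

Hyperfocal distance H = f²/(N·c) + f = 179²/(2.2 × 0.026) + 179 = 32041/0.0572 + 179 ≈ 560336.3 mm ≈ 560.3 m.
Far limit Df = s·(H − f)/(H − s) = 138000 × (560336.3 − 179) / (560336.3 − 138000) = 138000 × 560157.3 / 422336.3 ≈ 183034 mm ≈ 183 m.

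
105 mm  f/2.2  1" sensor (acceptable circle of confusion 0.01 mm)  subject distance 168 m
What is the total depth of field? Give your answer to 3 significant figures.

127 m

Hyperfocal distance H = f²/(N·c) + f = 105²/(2.2 × 0.01) + 105 = 11025/0.022 + 105 ≈ 501241.4 mm ≈ 501.2 m.
Near limit Dn = s·(H − f)/(H + s − 2f) = 168000 × (501241.4 − 105) / (501241.4 + 168000 − 2 × 105) = 168000 × 501136.4 / 669031.4 ≈ 125840 mm.
Far limit Df = s·(H − f)/(H − s) = 168000 × (501241.4 − 105) / (501241.4 − 168000) = 168000 × 501136.4 / 333241.4 ≈ 252642 mm.
Depth of field = Df − Dn = 252642 − 125840 ≈ 126802 mm ≈ 127 m.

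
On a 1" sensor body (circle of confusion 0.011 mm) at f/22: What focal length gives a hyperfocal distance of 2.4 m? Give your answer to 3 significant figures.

24.0 mm

From H = f²/(N·c) + f, with f ≪ H: f ≈ √(H·N·c) = √(2400 × 22 × 0.011) = √580.80 ≈ 24.10 mm.
Exact: f² + N·c·f − N·c·H = 0 ⇒ f = (−N·c + √((N·c)² + 4·N·c·H))/2 = (−0.242 + √2323.3)/2 ≈ 23.979 mm ≈ 24.0 mm.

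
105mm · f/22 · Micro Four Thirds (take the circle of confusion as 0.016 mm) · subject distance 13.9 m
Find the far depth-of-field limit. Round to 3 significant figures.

24.8 m

Hyperfocal distance H = f²/(N·c) + f = 105²/(22 × 0.016) + 105 = 11025/0.352 + 105 ≈ 31426.0 mm ≈ 31.43 m.
Far limit Df = s·(H − f)/(H − s) = 13900 × (31426.0 − 105) / (31426.0 − 13900) = 13900 × 31321.0 / 17526.0 ≈ 24841 mm ≈ 24.8 m.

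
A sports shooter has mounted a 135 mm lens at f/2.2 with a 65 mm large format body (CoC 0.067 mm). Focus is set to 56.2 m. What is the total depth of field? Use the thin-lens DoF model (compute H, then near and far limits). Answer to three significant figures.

Hyperfocal distance H = f²/(N·c) + f = 135²/(2.2 × 0.067) + 135 = 18225/0.1474 + 135 ≈ 123778.1 mm ≈ 123.8 m.
Near limit Dn = s·(H − f)/(H + s − 2f) = 56200 × (123778.1 − 135) / (123778.1 + 56200 − 2 × 135) = 56200 × 123643.1 / 179708.1 ≈ 38667 mm.
Far limit Df = s·(H − f)/(H − s) = 56200 × (123778.1 − 135) / (123778.1 − 56200) = 56200 × 123643.1 / 67578.1 ≈ 102825 mm.
Depth of field = Df − Dn = 102825 − 38667 ≈ 64158 mm ≈ 64.2 m.

64.2 m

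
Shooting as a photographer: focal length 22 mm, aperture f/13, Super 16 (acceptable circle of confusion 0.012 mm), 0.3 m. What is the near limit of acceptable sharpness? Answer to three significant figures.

Hyperfocal distance H = f²/(N·c) + f = 22²/(13 × 0.012) + 22 = 484/0.156 + 22 ≈ 3124.6 mm ≈ 3.125 m.
Near limit Dn = s·(H − f)/(H + s − 2f) = 300 × (3124.6 − 22) / (3124.6 + 300 − 2 × 22) = 300 × 3102.6 / 3380.6 ≈ 275.33 mm.

275 mm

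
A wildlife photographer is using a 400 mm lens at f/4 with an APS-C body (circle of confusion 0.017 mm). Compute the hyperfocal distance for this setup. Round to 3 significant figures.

Hyperfocal distance H = f²/(N·c) + f = 400²/(4 × 0.017) + 400 = 160000/0.068 + 400 ≈ 2353341.2 mm ≈ 2350 m.

2350 m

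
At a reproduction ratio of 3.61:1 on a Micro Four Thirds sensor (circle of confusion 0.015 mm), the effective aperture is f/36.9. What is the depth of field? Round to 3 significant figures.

0.0849 mm

At magnification m, DoF ≈ 2·N_eff·c/m² = 2 × 36.9 × 0.015 / 3.61² = 1.107 / 13.03 ≈ 0.0849 mm.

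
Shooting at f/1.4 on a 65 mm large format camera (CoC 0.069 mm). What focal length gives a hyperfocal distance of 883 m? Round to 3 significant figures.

From H = f²/(N·c) + f, with f ≪ H: f ≈ √(H·N·c) = √(883000 × 1.4 × 0.069) = √85298 ≈ 292.1 mm.
The +f correction barely moves this — solving exactly, f² + N·c·f − N·c·H = 0 ⇒ f = (−N·c + √((N·c)² + 4·N·c·H))/2 = (−0.0966 + √341191)/2 ≈ 292.01 mm, so f ≈ 292 mm.

292 mm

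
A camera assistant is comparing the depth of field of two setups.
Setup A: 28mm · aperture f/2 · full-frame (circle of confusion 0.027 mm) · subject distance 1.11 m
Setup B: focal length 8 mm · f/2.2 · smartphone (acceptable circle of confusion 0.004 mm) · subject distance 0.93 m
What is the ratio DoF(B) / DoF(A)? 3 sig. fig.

Setup A: H = 28²/(2×0.027) + 28 ≈ 14546.5 mm; DoF = Df − Dn = 1199.38 − 1033.01 ≈ 166.37 mm.
Setup B: H = 8²/(2.2×0.004) + 8 ≈ 7280.7 mm; DoF = Df − Dn = 1065.02 − 825.36 ≈ 239.66 mm.
Ratio = 239.66 / 166.37 ≈ 1.44.

1.44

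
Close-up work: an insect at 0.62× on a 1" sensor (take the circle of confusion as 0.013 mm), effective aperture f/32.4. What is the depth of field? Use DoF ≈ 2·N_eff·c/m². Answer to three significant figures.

2.19 mm

At magnification m, DoF ≈ 2·N_eff·c/m² = 2 × 32.4 × 0.013 / 0.62² = 0.8424 / 0.3844 ≈ 2.19 mm.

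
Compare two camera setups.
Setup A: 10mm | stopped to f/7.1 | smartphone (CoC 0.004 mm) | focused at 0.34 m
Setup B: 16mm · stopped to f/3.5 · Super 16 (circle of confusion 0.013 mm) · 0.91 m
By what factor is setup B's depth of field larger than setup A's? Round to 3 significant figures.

4.61

Setup A: H = 10²/(7.1×0.004) + 10 ≈ 3531.1 mm; DoF = Df − Dn = 375.160 − 310.866 ≈ 64.294 mm.
Setup B: H = 16²/(3.5×0.013) + 16 ≈ 5642.4 mm; DoF = Df − Dn = 1081.91 − 785.23 ≈ 296.68 mm.
Ratio = 296.68 / 64.294 ≈ 4.61.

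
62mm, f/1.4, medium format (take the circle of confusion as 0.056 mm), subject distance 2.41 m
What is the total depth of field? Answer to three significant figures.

231 mm

Hyperfocal distance H = f²/(N·c) + f = 62²/(1.4 × 0.056) + 62 = 3844/0.0784 + 62 ≈ 49092.6 mm ≈ 49.09 m.
Near limit Dn = s·(H − f)/(H + s − 2f) = 2410 × (49092.6 − 62) / (49092.6 + 2410 − 2 × 62) = 2410 × 49030.6 / 51378.6 ≈ 2299.86 mm.
Far limit Df = s·(H − f)/(H − s) = 2410 × (49092.6 − 62) / (49092.6 − 2410) = 2410 × 49030.6 / 46682.6 ≈ 2531.22 mm.
Depth of field = Df − Dn = 2531.22 − 2299.86 ≈ 231.36 mm.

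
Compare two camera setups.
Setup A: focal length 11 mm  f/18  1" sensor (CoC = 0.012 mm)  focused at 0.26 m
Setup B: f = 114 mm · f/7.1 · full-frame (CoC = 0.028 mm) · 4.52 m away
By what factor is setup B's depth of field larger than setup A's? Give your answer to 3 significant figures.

2.12

Setup A: H = 11²/(18×0.012) + 11 ≈ 571.2 mm; DoF = Df − Dn = 468.04 − 179.99 ≈ 288.05 mm.
Setup B: H = 114²/(7.1×0.028) + 114 ≈ 65486.2 mm; DoF = Df − Dn = 4846.66 − 4234.59 ≈ 612.07 mm.
Ratio = 612.07 / 288.05 ≈ 2.12.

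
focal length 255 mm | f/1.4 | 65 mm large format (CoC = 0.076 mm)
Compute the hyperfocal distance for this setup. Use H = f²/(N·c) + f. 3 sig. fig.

611 m

Hyperfocal distance H = f²/(N·c) + f = 255²/(1.4 × 0.076) + 255 = 65025/0.1064 + 255 ≈ 611392.2 mm ≈ 611 m.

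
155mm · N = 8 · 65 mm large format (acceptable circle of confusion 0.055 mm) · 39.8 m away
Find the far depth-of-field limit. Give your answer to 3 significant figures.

145 m

Hyperfocal distance H = f²/(N·c) + f = 155²/(8 × 0.055) + 155 = 24025/0.44 + 155 ≈ 54757.3 mm ≈ 54.76 m.
Far limit Df = s·(H − f)/(H − s) = 39800 × (54757.3 − 155) / (54757.3 − 39800) = 39800 × 54602.3 / 14957.3 ≈ 145292 mm ≈ 145 m.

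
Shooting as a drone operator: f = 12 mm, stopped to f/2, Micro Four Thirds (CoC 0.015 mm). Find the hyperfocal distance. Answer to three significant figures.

Hyperfocal distance H = f²/(N·c) + f = 12²/(2 × 0.015) + 12 = 144/0.03 + 12 ≈ 4812.0 mm ≈ 4.81 m.

4.81 m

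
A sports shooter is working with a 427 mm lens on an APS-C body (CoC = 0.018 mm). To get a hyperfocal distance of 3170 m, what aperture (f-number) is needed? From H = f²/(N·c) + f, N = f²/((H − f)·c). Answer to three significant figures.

f/3.20

Rearrange H = f²/(N·c) + f for N: N = f² / ((H − f)·c).
N = 427² / ((3170000 − 427) × 0.018) = 182329 / 57052 ≈ 3.20.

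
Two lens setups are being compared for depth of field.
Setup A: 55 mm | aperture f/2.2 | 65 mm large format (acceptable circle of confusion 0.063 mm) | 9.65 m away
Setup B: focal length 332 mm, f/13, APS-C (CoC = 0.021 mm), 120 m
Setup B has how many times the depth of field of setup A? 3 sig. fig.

7.41

Setup A: H = 55²/(2.2×0.063) + 55 ≈ 21880.4 mm; DoF = Df − Dn = 17221 − 6703 ≈ 10518 mm.
Setup B: H = 332²/(13×0.021) + 332 ≈ 404082.9 mm; DoF = Df − Dn = 170549 − 92565 ≈ 77984 mm.
Ratio = 77984 / 10518 ≈ 7.41.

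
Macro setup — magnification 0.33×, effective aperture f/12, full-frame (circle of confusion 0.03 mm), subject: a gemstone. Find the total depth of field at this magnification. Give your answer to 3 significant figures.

At magnification m, DoF ≈ 2·N_eff·c/m² = 2 × 12 × 0.03 / 0.33² = 0.72 / 0.1089 ≈ 6.61 mm.

6.61 mm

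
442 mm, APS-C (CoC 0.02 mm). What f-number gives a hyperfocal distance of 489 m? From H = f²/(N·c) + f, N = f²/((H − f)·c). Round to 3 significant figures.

Rearrange H = f²/(N·c) + f for N: N = f² / ((H − f)·c).
N = 442² / ((489000 − 442) × 0.02) = 195364 / 9771 ≈ 20.

f/20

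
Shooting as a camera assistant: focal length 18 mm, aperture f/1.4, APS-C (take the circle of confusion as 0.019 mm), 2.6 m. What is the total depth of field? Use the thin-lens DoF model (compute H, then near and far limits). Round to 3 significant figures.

1.15 m

Hyperfocal distance H = f²/(N·c) + f = 18²/(1.4 × 0.019) + 18 = 324/0.0266 + 18 ≈ 12198.5 mm ≈ 12.20 m.
Near limit Dn = s·(H − f)/(H + s − 2f) = 2600 × (12198.5 − 18) / (12198.5 + 2600 − 2 × 18) = 2600 × 12180.5 / 14762.5 ≈ 2145.3 mm.
Far limit Df = s·(H − f)/(H − s) = 2600 × (12198.5 − 18) / (12198.5 − 2600) = 2600 × 12180.5 / 9598.5 ≈ 3299.4 mm.
Depth of field = Df − Dn = 3299.4 − 2145.3 ≈ 1154.1 mm ≈ 1.15 m.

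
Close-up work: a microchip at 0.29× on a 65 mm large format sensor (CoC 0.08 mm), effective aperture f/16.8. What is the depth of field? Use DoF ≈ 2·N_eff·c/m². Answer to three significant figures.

At magnification m, DoF ≈ 2·N_eff·c/m² = 2 × 16.8 × 0.08 / 0.29² = 2.688 / 0.0841 ≈ 32 mm.

32.0 mm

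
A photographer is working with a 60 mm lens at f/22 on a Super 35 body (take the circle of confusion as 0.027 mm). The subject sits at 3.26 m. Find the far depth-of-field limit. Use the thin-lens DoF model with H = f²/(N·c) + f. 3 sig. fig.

6.91 m

Hyperfocal distance H = f²/(N·c) + f = 60²/(22 × 0.027) + 60 = 3600/0.594 + 60 ≈ 6120.6 mm ≈ 6.121 m.
Far limit Df = s·(H − f)/(H − s) = 3260 × (6120.6 − 60) / (6120.6 − 3260) = 3260 × 6060.6 / 2860.6 ≈ 6906.8 mm ≈ 6.91 m.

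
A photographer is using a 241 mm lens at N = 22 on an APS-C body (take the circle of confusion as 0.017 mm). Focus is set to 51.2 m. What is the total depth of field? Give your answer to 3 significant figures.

Hyperfocal distance H = f²/(N·c) + f = 241²/(22 × 0.017) + 241 = 58081/0.374 + 241 ≈ 155537.8 mm ≈ 155.5 m.
Near limit Dn = s·(H − f)/(H + s − 2f) = 51200 × (155537.8 − 241) / (155537.8 + 51200 − 2 × 241) = 51200 × 155296.8 / 206255.8 ≈ 38550 mm.
Far limit Df = s·(H − f)/(H − s) = 51200 × (155537.8 − 241) / (155537.8 − 51200) = 51200 × 155296.8 / 104337.8 ≈ 76206 mm.
Depth of field = Df − Dn = 76206 − 38550 ≈ 37656 mm ≈ 37.7 m.

37.7 m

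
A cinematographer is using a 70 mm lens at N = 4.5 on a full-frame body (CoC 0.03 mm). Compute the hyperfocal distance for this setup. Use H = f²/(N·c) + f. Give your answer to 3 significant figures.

Hyperfocal distance H = f²/(N·c) + f = 70²/(4.5 × 0.03) + 70 = 4900/0.135 + 70 ≈ 36366.3 mm ≈ 36.4 m.

36.4 m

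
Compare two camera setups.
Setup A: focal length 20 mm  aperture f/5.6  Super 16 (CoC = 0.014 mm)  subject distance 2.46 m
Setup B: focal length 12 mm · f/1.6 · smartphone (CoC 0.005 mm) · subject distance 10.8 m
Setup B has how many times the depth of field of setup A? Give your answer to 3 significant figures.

6.62

Setup A: H = 20²/(5.6×0.014) + 20 ≈ 5122.0 mm; DoF = Df − Dn = 4714.8 − 1664.1 ≈ 3050.7 mm.
Setup B: H = 12²/(1.6×0.005) + 12 ≈ 18012.0 mm; DoF = Df − Dn = 26955 − 6753 ≈ 20202 mm.
Ratio = 20202 / 3050.7 ≈ 6.62.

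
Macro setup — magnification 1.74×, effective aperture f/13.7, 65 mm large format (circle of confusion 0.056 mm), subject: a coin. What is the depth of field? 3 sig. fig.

At magnification m, DoF ≈ 2·N_eff·c/m² = 2 × 13.7 × 0.056 / 1.74² = 1.534 / 3.028 ≈ 0.507 mm.

0.507 mm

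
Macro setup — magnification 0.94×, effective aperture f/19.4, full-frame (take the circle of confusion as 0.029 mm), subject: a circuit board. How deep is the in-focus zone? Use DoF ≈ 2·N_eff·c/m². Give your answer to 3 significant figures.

At magnification m, DoF ≈ 2·N_eff·c/m² = 2 × 19.4 × 0.029 / 0.94² = 1.125 / 0.8836 ≈ 1.27 mm.

1.27 mm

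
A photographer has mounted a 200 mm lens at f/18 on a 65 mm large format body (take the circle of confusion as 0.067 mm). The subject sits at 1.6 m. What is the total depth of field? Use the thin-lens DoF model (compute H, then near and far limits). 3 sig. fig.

Hyperfocal distance H = f²/(N·c) + f = 200²/(18 × 0.067) + 200 = 40000/1.206 + 200 ≈ 33367.5 mm ≈ 33.37 m.
Near limit Dn = s·(H − f)/(H + s − 2f) = 1600 × (33367.5 − 200) / (33367.5 + 1600 − 2 × 200) = 1600 × 33167.5 / 34567.5 ≈ 1535.20 mm.
Far limit Df = s·(H − f)/(H − s) = 1600 × (33367.5 − 200) / (33367.5 − 1600) = 1600 × 33167.5 / 31767.5 ≈ 1670.51 mm.
Depth of field = Df − Dn = 1670.51 − 1535.20 ≈ 135.31 mm.

135 mm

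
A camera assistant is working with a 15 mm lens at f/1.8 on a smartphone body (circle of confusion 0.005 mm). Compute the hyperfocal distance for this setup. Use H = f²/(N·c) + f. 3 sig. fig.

Hyperfocal distance H = f²/(N·c) + f = 15²/(1.8 × 0.005) + 15 = 225/0.009 + 15 ≈ 25015.0 mm ≈ 25.0 m.

25.0 m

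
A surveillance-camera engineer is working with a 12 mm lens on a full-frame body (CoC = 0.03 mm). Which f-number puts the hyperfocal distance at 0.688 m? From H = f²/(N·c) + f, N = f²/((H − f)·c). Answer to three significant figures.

f/7.10

Rearrange H = f²/(N·c) + f for N: N = f² / ((H − f)·c).
N = 12² / ((688 − 12) × 0.03) = 144 / 20.28 ≈ 7.10.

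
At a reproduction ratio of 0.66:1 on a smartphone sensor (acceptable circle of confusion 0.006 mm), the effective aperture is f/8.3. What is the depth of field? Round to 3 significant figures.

At magnification m, DoF ≈ 2·N_eff·c/m² = 2 × 8.3 × 0.006 / 0.66² = 0.0996 / 0.4356 ≈ 0.229 mm.

0.229 mm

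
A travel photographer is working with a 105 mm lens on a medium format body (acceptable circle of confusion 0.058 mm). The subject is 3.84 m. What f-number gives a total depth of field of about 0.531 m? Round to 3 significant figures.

Write h = H − f = f²/(N·c). The thin-lens limits are Dn = s·h/(h + (s−f)) and Df = s·h/(h − (s−f)), so DoF = Df − Dn = 2·s·(s−f)·h / (h² − (s−f)²).
That is a quadratic in h: DoF·h² − 2·s·(s−f)·h − DoF·(s−f)² = 0 ⇒ h = (s−f)·(s + √(s² + DoF²)) / DoF = 3735 × (3840 + √(3840² + 531²)) / 531 = 3735 × (3840 + 3876.54) / 531 ≈ 54277 mm.
Then N = f²/(c·h) = 105² / (0.058 × 54277) = 11025 / 3148.1 ≈ 3.50.

f/3.50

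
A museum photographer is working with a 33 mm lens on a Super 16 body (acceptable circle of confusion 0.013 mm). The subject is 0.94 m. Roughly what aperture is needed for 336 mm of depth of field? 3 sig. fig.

Write h = H − f = f²/(N·c). The thin-lens limits are Dn = s·h/(h + (s−f)) and Df = s·h/(h − (s−f)), so DoF = Df − Dn = 2·s·(s−f)·h / (h² − (s−f)²).
That is a quadratic in h: DoF·h² − 2·s·(s−f)·h − DoF·(s−f)² = 0 ⇒ h = (s−f)·(s + √(s² + DoF²)) / DoF = 907 × (940 + √(940² + 336²)) / 336 = 907 × (940 + 998.246) / 336 ≈ 5232.1 mm.
Then N = f²/(c·h) = 33² / (0.013 × 5232.1) = 1089 / 68.017 ≈ 16.

f/16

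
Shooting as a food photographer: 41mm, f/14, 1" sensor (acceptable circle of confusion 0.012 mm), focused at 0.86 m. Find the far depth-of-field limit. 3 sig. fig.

Hyperfocal distance H = f²/(N·c) + f = 41²/(14 × 0.012) + 41 = 1681/0.168 + 41 ≈ 10047.0 mm ≈ 10.05 m.
Far limit Df = s·(H − f)/(H − s) = 860 × (10047.0 − 41) / (10047.0 − 860) = 860 × 10006.0 / 9187.0 ≈ 936.67 mm ≈ 0.937 m.

0.937 m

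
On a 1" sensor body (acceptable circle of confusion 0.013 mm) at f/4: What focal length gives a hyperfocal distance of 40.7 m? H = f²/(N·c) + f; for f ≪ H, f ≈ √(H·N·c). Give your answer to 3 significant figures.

46.0 mm

From H = f²/(N·c) + f, with f ≪ H: f ≈ √(H·N·c) = √(40700 × 4 × 0.013) = √2116.4 ≈ 46.00 mm.
The +f correction barely moves this — solving exactly, f² + N·c·f − N·c·H = 0 ⇒ f = (−N·c + √((N·c)² + 4·N·c·H))/2 = (−0.052 + √8465.6)/2 ≈ 45.978 mm, so f ≈ 46.0 mm.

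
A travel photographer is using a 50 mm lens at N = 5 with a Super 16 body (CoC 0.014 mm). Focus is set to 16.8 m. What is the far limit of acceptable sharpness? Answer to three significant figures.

Hyperfocal distance H = f²/(N·c) + f = 50²/(5 × 0.014) + 50 = 2500/0.07 + 50 ≈ 35764.3 mm ≈ 35.76 m.
Far limit Df = s·(H − f)/(H − s) = 16800 × (35764.3 − 50) / (35764.3 − 16800) = 16800 × 35714.3 / 18964.3 ≈ 31638 mm ≈ 31.6 m.

31.6 m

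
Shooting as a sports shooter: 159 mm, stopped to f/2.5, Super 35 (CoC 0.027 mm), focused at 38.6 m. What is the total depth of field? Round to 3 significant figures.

8.01 m

Hyperfocal distance H = f²/(N·c) + f = 159²/(2.5 × 0.027) + 159 = 25281/0.0675 + 159 ≈ 374692.3 mm ≈ 374.7 m.
Near limit Dn = s·(H − f)/(H + s − 2f) = 38600 × (374692.3 − 159) / (374692.3 + 38600 − 2 × 159) = 38600 × 374533.3 / 412974.3 ≈ 35007.0 mm.
Far limit Df = s·(H − f)/(H − s) = 38600 × (374692.3 − 159) / (374692.3 − 38600) = 38600 × 374533.3 / 336092.3 ≈ 43014.9 mm.
Depth of field = Df − Dn = 43014.9 − 35007.0 ≈ 8007.9 mm ≈ 8.01 m.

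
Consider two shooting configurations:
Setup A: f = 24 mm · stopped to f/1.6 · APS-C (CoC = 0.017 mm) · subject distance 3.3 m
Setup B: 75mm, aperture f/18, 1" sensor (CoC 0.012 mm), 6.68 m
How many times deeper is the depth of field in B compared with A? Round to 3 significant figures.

Setup A: H = 24²/(1.6×0.017) + 24 ≈ 21200.5 mm; DoF = Df − Dn = 3903.9 − 2857.9 ≈ 1046.0 mm.
Setup B: H = 75²/(18×0.012) + 75 ≈ 26116.7 mm; DoF = Df − Dn = 8950.0 − 5328.5 ≈ 3621.5 mm.
Ratio = 3621.5 / 1046.0 ≈ 3.46.

3.46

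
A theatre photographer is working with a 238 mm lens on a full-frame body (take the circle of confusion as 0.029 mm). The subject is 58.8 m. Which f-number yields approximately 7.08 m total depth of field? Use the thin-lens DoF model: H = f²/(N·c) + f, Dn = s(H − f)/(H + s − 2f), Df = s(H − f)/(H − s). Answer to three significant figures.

Write h = H − f = f²/(N·c). The thin-lens limits are Dn = s·h/(h + (s−f)) and Df = s·h/(h − (s−f)), so DoF = Df − Dn = 2·s·(s−f)·h / (h² − (s−f)²).
That is a quadratic in h: DoF·h² − 2·s·(s−f)·h − DoF·(s−f)² = 0 ⇒ h = (s−f)·(s + √(s² + DoF²)) / DoF = 58562 × (58800 + √(58800² + 7080²)) / 7080 = 58562 × (58800 + 59224.7) / 7080 ≈ 976238 mm.
Then N = f²/(c·h) = 238² / (0.029 × 976238) = 56644 / 28311 ≈ 2.00.

f/2.00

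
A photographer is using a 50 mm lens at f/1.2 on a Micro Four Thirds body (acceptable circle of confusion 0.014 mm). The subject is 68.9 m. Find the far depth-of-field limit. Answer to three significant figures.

128 m

Hyperfocal distance H = f²/(N·c) + f = 50²/(1.2 × 0.014) + 50 = 2500/0.0168 + 50 ≈ 148859.5 mm ≈ 148.9 m.
Far limit Df = s·(H − f)/(H − s) = 68900 × (148859.5 − 50) / (148859.5 − 68900) = 68900 × 148809.5 / 79959.5 ≈ 128227 mm ≈ 128 m.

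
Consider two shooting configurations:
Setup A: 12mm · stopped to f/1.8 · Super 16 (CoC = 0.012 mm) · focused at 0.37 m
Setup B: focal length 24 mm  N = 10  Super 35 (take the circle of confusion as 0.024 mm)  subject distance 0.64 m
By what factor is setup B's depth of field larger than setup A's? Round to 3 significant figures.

Setup A: H = 12²/(1.8×0.012) + 12 ≈ 6678.7 mm; DoF = Df − Dn = 390.997 − 351.144 ≈ 39.853 mm.
Setup B: H = 24²/(10×0.024) + 24 ≈ 2424.0 mm; DoF = Df − Dn = 860.99 − 509.28 ≈ 351.71 mm.
Ratio = 351.71 / 39.853 ≈ 8.83.

8.83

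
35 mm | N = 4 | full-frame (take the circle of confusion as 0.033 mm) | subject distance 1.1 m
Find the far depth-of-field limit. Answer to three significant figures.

Hyperfocal distance H = f²/(N·c) + f = 35²/(4 × 0.033) + 35 = 1225/0.132 + 35 ≈ 9315.3 mm ≈ 9.315 m.
Far limit Df = s·(H − f)/(H − s) = 1100 × (9315.3 − 35) / (9315.3 − 1100) = 1100 × 9280.3 / 8215.3 ≈ 1242.6 mm ≈ 1.24 m.

1.24 m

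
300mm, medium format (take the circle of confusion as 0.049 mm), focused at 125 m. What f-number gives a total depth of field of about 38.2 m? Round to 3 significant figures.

Write h = H − f = f²/(N·c). The thin-lens limits are Dn = s·h/(h + (s−f)) and Df = s·h/(h − (s−f)), so DoF = Df − Dn = 2·s·(s−f)·h / (h² − (s−f)²).
That is a quadratic in h: DoF·h² − 2·s·(s−f)·h − DoF·(s−f)² = 0 ⇒ h = (s−f)·(s + √(s² + DoF²)) / DoF = 124700 × (125000 + √(125000² + 38200²)) / 38200 = 124700 × (125000 + 130707) / 38200 ≈ 834728 mm.
Then N = f²/(c·h) = 300² / (0.049 × 834728) = 90000 / 40902 ≈ 2.20.

f/2.20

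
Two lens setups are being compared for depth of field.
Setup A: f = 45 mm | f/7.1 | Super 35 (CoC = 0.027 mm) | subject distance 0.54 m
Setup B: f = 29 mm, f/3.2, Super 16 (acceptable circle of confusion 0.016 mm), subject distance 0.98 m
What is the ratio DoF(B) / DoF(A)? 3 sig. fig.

Setup A: H = 45²/(7.1×0.027) + 45 ≈ 10608.4 mm; DoF = Df − Dn = 566.548 − 515.828 ≈ 50.720 mm.
Setup B: H = 29²/(3.2×0.016) + 29 ≈ 16454.8 mm; DoF = Df − Dn = 1040.23 − 926.37 ≈ 113.86 mm.
Ratio = 113.86 / 50.720 ≈ 2.24.

2.24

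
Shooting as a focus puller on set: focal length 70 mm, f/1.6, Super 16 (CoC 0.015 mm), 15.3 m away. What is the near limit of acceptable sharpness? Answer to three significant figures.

Hyperfocal distance H = f²/(N·c) + f = 70²/(1.6 × 0.015) + 70 = 4900/0.024 + 70 ≈ 204236.7 mm ≈ 204.2 m.
Near limit Dn = s·(H − f)/(H + s − 2f) = 15300 × (204236.7 − 70) / (204236.7 + 15300 − 2 × 70) = 15300 × 204166.7 / 219396.7 ≈ 14238 mm ≈ 14.2 m.

14.2 m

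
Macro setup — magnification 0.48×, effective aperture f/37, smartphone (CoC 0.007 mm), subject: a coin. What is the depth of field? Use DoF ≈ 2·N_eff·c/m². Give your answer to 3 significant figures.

At magnification m, DoF ≈ 2·N_eff·c/m² = 2 × 37 × 0.007 / 0.48² = 0.518 / 0.2304 ≈ 2.25 mm.

2.25 mm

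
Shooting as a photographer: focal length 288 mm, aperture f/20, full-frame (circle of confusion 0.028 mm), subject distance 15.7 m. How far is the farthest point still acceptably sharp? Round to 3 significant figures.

17.5 m

Hyperfocal distance H = f²/(N·c) + f = 288²/(20 × 0.028) + 288 = 82944/0.56 + 288 ≈ 148402.3 mm ≈ 148.4 m.
Far limit Df = s·(H − f)/(H − s) = 15700 × (148402.3 − 288) / (148402.3 − 15700) = 15700 × 148114.3 / 132702.3 ≈ 17523 mm ≈ 17.5 m.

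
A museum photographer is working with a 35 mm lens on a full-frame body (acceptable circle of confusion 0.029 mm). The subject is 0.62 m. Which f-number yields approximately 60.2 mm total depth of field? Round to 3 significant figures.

f/3.50

Write h = H − f = f²/(N·c). The thin-lens limits are Dn = s·h/(h + (s−f)) and Df = s·h/(h − (s−f)), so DoF = Df − Dn = 2·s·(s−f)·h / (h² − (s−f)²).
That is a quadratic in h: DoF·h² − 2·s·(s−f)·h − DoF·(s−f)² = 0 ⇒ h = (s−f)·(s + √(s² + DoF²)) / DoF = 585 × (620 + √(620² + 60.2²)) / 60.2 = 585 × (620 + 622.916) / 60.2 ≈ 12078 mm.
Then N = f²/(c·h) = 35² / (0.029 × 12078) = 1225 / 350.27 ≈ 3.50.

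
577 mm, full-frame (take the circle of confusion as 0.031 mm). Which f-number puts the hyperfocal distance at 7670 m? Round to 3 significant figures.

f/1.40

Rearrange H = f²/(N·c) + f for N: N = f² / ((H − f)·c).
N = 577² / ((7670000 − 577) × 0.031) = 332929 / 237752 ≈ 1.40.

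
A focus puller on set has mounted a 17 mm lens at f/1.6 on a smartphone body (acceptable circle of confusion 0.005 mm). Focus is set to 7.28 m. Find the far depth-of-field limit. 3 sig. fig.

9.11 m

Hyperfocal distance H = f²/(N·c) + f = 17²/(1.6 × 0.005) + 17 = 289/0.008 + 17 ≈ 36142.0 mm ≈ 36.14 m.
Far limit Df = s·(H − f)/(H − s) = 7280 × (36142.0 − 17) / (36142.0 − 7280) = 7280 × 36125.0 / 28862.0 ≈ 9112.0 mm ≈ 9.11 m.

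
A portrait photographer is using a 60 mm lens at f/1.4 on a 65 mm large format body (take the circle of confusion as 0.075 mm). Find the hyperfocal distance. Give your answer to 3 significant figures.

34.3 m

Hyperfocal distance H = f²/(N·c) + f = 60²/(1.4 × 0.075) + 60 = 3600/0.105 + 60 ≈ 34345.7 mm ≈ 34.3 m.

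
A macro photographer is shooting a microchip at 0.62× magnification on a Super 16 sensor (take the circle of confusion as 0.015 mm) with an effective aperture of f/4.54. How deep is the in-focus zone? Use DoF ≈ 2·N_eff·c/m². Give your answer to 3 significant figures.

0.354 mm

At magnification m, DoF ≈ 2·N_eff·c/m² = 2 × 4.54 × 0.015 / 0.62² = 0.1362 / 0.3844 ≈ 0.354 mm.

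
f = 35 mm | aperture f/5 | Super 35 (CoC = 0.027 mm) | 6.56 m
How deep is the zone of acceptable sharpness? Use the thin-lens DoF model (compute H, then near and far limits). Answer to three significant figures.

Hyperfocal distance H = f²/(N·c) + f = 35²/(5 × 0.027) + 35 = 1225/0.135 + 35 ≈ 9109.1 mm ≈ 9.109 m.
Near limit Dn = s·(H − f)/(H + s − 2f) = 6560 × (9109.1 − 35) / (9109.1 + 6560 − 2 × 35) = 6560 × 9074.1 / 15599.1 ≈ 3816 mm.
Far limit Df = s·(H − f)/(H − s) = 6560 × (9109.1 − 35) / (9109.1 − 6560) = 6560 × 9074.1 / 2549.1 ≈ 23352 mm.
Depth of field = Df − Dn = 23352 − 3816 ≈ 19536 mm ≈ 19.5 m.

19.5 m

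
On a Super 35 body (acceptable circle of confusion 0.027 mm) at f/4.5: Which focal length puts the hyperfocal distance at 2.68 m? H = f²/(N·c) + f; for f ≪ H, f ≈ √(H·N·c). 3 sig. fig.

From H = f²/(N·c) + f, with f ≪ H: f ≈ √(H·N·c) = √(2680 × 4.5 × 0.027) = √325.62 ≈ 18.04 mm.
The +f correction barely moves this — solving exactly, f² + N·c·f − N·c·H = 0 ⇒ f = (−N·c + √((N·c)² + 4·N·c·H))/2 = (−0.1215 + √1302.5)/2 ≈ 17.984 mm, so f ≈ 18.0 mm.

18.0 mm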